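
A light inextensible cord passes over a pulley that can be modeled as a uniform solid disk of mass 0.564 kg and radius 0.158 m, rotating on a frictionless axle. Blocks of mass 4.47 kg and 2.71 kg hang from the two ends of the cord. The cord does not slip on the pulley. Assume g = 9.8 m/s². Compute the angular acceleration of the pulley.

I = ½MR² = (1/2)(0.564)(0.158)² = 0.007040 kg·m².
Heavier block: m₁g − T₁ = m₁a. Lighter block: T₂ − m₂g = m₂a.
Pulley: (T₁ − T₂)R = Iα = I(a/R), so T₁ − T₂ = (I/R²)a = (1/2)M_p a = 0.2820·a.
Adding the three: (m₁ − m₂)g = (m₁ + m₂ + 0.2820)a, so a = (4.47 − 2.71)(9.8)/(4.47 + 2.71 + 0.2820) = 2.311 m/s².
α = a/R = 2.311/0.158 = 14.63 rad/s².

α ≈ 14.6 rad/s²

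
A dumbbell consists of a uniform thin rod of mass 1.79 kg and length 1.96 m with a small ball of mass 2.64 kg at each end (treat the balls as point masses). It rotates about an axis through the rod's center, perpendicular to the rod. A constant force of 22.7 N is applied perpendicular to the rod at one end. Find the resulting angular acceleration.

α ≈ 3.94 rad/s²

I_rod = (1/12)ML² = (1/12)(1.79)(1.96)² = 0.5730 kg·m².
I_balls = 2·m·(L/2)² = 2(2.64)(0.9800)² = 5.071 kg·m².
Total I = 5.644 kg·m².
τ = F·(L/2) = (22.7)(0.980) = 22.25 N·m.
α = τ/I = 22.25/5.644 = 3.942 rad/s².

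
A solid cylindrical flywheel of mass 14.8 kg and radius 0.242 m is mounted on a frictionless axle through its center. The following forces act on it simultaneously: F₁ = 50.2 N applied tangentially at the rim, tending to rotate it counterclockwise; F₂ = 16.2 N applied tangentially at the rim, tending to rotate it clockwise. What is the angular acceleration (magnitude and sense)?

I = ½MR² = (1/2)(14.8)(0.242)² = 0.4334 kg·m².
Taking counterclockwise as positive: τ₁ = +(50.2)(0.242) = +12.15 N·m; τ₂ = −(16.2)(0.242) = −3.920 N·m.
Net torque τ = 8.228 N·m.
α = τ/I = 8.228/0.4334 = 18.99 rad/s².

α ≈ 19.0 rad/s², counterclockwise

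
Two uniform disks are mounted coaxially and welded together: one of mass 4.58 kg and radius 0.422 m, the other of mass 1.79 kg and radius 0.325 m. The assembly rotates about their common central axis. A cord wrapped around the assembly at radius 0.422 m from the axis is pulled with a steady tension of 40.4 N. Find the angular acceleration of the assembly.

α ≈ 33.9 rad/s²

I = ½M₁R₁² + ½M₂R₂² = ½(4.58)(0.422)² + ½(1.79)(0.325)² = 0.5023 kg·m².
τ = F r = (40.4)(0.422) = 17.05 N·m.
α = τ/I = 17.05/0.5023 = 33.94 rad/s².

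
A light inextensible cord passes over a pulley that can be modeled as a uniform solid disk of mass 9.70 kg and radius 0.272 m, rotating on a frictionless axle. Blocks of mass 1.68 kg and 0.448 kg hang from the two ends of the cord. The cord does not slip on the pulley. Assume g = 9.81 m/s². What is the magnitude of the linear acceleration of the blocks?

I = ½MR² = (1/2)(9.70)(0.272)² = 0.3588 kg·m².
Heavier block: m₁g − T₁ = m₁a. Lighter block: T₂ − m₂g = m₂a.
Pulley: (T₁ − T₂)R = Iα = I(a/R), so T₁ − T₂ = (I/R²)a = (1/2)M_p a = 4.850·a.
Adding the three: (m₁ − m₂)g = (m₁ + m₂ + 4.850)a, so a = (1.68 − 0.448)(9.81)/(1.68 + 0.448 + 4.850) = 1.732 m/s².

a ≈ 1.73 m/s²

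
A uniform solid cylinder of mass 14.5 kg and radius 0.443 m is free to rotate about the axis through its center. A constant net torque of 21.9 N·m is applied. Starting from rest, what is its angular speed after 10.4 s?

I = ½MR² = (1/2)(14.5)(0.443)² = 1.423 kg·m².
α = τ/I = 21.9/1.423 = 15.39 rad/s².
ω = ω₀ + αt = 0 + (15.39)(10.4) = 160.1 rad/s.

ω ≈ 160 rad/s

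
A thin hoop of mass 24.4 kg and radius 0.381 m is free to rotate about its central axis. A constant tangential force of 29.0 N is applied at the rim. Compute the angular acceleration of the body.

α ≈ 3.12 rad/s²

I = MR² = (24.4)(0.381)² = 3.542 kg·m².
τ = F R = (29.0)(0.381) = 11.05 N·m.
From τ = Iα: α = 11.05/3.542 = 3.119 rad/s².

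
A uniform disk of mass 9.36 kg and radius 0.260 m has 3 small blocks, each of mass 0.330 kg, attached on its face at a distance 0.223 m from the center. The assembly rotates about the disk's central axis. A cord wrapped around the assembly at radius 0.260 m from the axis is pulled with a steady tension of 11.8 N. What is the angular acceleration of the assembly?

α ≈ 8.39 rad/s²

I_disk = ½MR² = ½(9.36)(0.260)² = 0.3164 kg·m².
I_blocks = 3·m·r² = 3(0.330)(0.223)² = 0.04923 kg·m².
Total I = 0.3656 kg·m².
τ = F r = (11.8)(0.260) = 3.068 N·m.
α = τ/I = 3.068/0.3656 = 8.392 rad/s².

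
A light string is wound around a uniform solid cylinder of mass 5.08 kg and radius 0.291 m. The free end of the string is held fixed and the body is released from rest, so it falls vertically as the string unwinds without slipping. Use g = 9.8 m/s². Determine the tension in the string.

T ≈ 16.6 N

Translation: Mg − T = Ma. Rotation about the center: TR = Iα with I = ½MR².
With a = αR: T = (I/R²)a = (1/2)M a, so Mg = (1 + 0.5000)Ma.
a = g/(1 + 0.5000) = 9.8/1.500 = 6.533 m/s².
T = 0.5000·M·a = (0.5000)(5.08)(6.533) = 16.59 N.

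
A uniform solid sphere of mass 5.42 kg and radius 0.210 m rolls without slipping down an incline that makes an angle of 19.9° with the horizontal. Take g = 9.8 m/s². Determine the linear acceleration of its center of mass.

Translation along the incline: Mg sinθ − f = Ma.
Rotation about the center: fR = Iα with I = (2/5)MR². No-slip gives a = αR, so f = (I/R²)a = (2/5)M a.
Substituting: Mg sinθ = (1 + 0.4000)Ma, so a = g sinθ/(1 + 0.4000) = (9.8) sin 19.9° / 1.400 = 2.383 m/s².

a ≈ 2.38 m/s²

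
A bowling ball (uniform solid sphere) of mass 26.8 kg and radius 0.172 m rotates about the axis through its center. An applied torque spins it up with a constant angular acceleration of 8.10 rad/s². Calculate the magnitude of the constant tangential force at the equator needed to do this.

I = (2/5)MR² = (2/5)(26.8)(0.172)² = 0.3171 kg·m².
The required torque is τ = Iα = (0.3171)(8.100) = 2.569 N·m.
A tangential force at the equator gives τ = FR, so F = τ/R = 2.569/0.172 = 14.94 N.

F ≈ 14.9 N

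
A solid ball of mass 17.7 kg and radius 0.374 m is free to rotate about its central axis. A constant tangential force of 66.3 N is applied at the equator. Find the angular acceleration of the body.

α ≈ 25.0 rad/s²

I = (2/5)MR² = (2/5)(17.7)(0.374)² = 0.9903 kg·m².
τ = F R = (66.3)(0.374) = 24.80 N·m.
Newton's second law for rotation, τ = Iα, gives α = τ/I = 24.80/0.9903 = 25.04 rad/s².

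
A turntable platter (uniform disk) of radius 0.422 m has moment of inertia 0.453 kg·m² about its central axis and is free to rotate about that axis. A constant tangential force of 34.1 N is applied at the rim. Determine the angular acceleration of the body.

α ≈ 31.8 rad/s²

τ = F R = (34.1)(0.422) = 14.39 N·m.
Newton's second law for rotation, τ = Iα, gives α = τ/I = 14.39/0.4530 = 31.77 rad/s².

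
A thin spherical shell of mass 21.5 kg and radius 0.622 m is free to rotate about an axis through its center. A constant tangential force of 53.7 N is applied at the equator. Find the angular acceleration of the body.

α ≈ 6.02 rad/s²

I = (2/3)MR² = (2/3)(21.5)(0.622)² = 5.545 kg·m².
τ = F R = (53.7)(0.622) = 33.40 N·m.
From τ = Iα: α = 33.40/5.545 = 6.023 rad/s².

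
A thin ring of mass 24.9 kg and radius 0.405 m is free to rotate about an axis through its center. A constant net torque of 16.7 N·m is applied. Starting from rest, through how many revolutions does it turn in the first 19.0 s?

≈ 117 revolutions

I = MR² = (24.9)(0.405)² = 4.084 kg·m².
α = τ/I = 16.7/4.084 = 4.089 rad/s².
θ = ½αt² = ½(4.089)(19.0)² = 738.0 rad.
Revolutions = θ/(2π) = 117.5.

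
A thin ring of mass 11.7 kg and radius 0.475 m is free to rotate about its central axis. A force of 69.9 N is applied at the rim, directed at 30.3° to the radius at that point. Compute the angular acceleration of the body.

α ≈ 6.35 rad/s²

I = MR² = (11.7)(0.475)² = 2.640 kg·m².
Only the tangential component produces torque: τ = F R sinθ = (69.9)(0.475) sin 30.3° = 16.75 N·m.
From τ = Iα: α = 16.75/2.640 = 6.346 rad/s².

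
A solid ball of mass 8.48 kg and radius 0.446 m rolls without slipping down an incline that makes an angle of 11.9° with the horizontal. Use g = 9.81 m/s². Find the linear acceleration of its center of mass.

a ≈ 1.44 m/s²

Translation along the incline: Mg sinθ − f = Ma.
Rotation about the center: fR = Iα with I = (2/5)MR². No-slip gives a = αR, so f = (I/R²)a = (2/5)M a.
Substituting: Mg sinθ = (1 + 0.4000)Ma, so a = g sinθ/(1 + 0.4000) = (9.81) sin 11.9° / 1.400 = 1.445 m/s².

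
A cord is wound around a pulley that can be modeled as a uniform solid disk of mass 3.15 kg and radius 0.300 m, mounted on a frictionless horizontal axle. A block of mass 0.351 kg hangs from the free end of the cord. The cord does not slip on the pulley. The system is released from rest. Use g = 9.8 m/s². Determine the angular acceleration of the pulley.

I = ½MR² = (1/2)(3.15)(0.300)² = 0.1417 kg·m².
Block: mg − T = ma. Pulley: TR = Iα. No-slip: a = αR, so T = (I/R²)a = 1.575·a.
Then mg = (m + 1.575)a, so a = (0.351)(9.8)/(0.351 + 1.575) = 1.786 m/s².
α = a/R = 1.786/0.300 = 5.953 rad/s².

α ≈ 5.95 rad/s²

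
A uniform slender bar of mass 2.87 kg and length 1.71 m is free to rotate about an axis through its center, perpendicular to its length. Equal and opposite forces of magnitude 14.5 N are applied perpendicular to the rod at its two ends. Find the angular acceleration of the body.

α ≈ 35.5 rad/s²

I = (1/12)ML² = (1/12)(2.87)(1.71)² = 0.6993 kg·m².
The couple gives τ = F·(L/2) + F·(L/2) = F L = (14.5)(1.71) = 24.79 N·m.
Newton's second law for rotation, τ = Iα, gives α = τ/I = 24.79/0.6993 = 35.45 rad/s².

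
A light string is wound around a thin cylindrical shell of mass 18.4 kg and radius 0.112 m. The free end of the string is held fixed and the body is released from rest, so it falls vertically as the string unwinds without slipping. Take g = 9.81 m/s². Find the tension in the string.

T ≈ 90.3 N

Translation: Mg − T = Ma. Rotation about the center: TR = Iα with I = MR².
With a = αR: T = (I/R²)a = M a, so Mg = (1 + 1.000)Ma.
a = g/(1 + 1.000) = 9.81/2.000 = 4.905 m/s².
T = 1.000·M·a = (1.000)(18.4)(4.905) = 90.25 N.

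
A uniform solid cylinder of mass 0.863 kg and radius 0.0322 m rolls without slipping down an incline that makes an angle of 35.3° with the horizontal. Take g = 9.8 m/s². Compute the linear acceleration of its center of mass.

Translation along the incline: Mg sinθ − f = Ma.
Rotation about the center: fR = Iα with I = ½MR². No-slip gives a = αR, so f = (I/R²)a = (1/2)M a.
Substituting: Mg sinθ = (1 + 0.5000)Ma, so a = g sinθ/(1 + 0.5000) = (9.8) sin 35.3° / 1.500 = 3.775 m/s².

a ≈ 3.78 m/s²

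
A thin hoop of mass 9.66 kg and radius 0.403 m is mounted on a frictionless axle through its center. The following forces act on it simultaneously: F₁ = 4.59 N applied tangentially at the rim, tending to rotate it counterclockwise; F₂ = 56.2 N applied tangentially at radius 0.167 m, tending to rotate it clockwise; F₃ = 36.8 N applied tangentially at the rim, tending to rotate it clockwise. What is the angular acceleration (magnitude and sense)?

I = MR² = (9.66)(0.403)² = 1.569 kg·m².
Taking counterclockwise as positive: τ₁ = +(4.59)(0.403) = +1.850 N·m; τ₂ = −(56.2)(0.167) = −9.385 N·m; τ₃ = −(36.8)(0.403) = −14.83 N·m.
Net torque τ = -22.37 N·m.
α = τ/I = -22.37/1.569 = -14.26 rad/s².

α ≈ 14.3 rad/s², clockwise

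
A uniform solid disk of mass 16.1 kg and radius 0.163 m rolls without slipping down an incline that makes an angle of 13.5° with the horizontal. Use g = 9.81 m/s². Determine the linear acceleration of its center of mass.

a ≈ 1.53 m/s²

Translation along the incline: Mg sinθ − f = Ma.
Rotation about the center: fR = Iα with I = ½MR². No-slip gives a = αR, so f = (I/R²)a = (1/2)M a.
Substituting: Mg sinθ = (1 + 0.5000)Ma, so a = g sinθ/(1 + 0.5000) = (9.81) sin 13.5° / 1.500 = 1.527 m/s².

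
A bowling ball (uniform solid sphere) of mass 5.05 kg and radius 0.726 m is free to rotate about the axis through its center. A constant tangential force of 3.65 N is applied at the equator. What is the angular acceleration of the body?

α ≈ 2.49 rad/s²

I = (2/5)MR² = (2/5)(5.05)(0.726)² = 1.065 kg·m².
τ = F R = (3.65)(0.726) = 2.650 N·m.
From τ = Iα: α = 2.650/1.065 = 2.489 rad/s².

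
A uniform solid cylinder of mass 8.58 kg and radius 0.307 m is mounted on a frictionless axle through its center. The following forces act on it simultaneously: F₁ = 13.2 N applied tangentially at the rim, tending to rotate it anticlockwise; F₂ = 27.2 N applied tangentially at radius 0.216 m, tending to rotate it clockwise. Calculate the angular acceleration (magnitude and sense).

α ≈ 4.51 rad/s², clockwise

I = ½MR² = (1/2)(8.58)(0.307)² = 0.4043 kg·m².
Taking anticlockwise as positive: τ₁ = +(13.2)(0.307) = +4.052 N·m; τ₂ = −(27.2)(0.216) = −5.875 N·m.
Net torque τ = -1.823 N·m.
α = τ/I = -1.823/0.4043 = -4.508 rad/s².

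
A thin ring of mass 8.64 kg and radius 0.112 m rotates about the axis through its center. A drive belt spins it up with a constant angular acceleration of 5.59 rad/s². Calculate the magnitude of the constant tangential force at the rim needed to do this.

I = MR² = (8.64)(0.112)² = 0.1084 kg·m².
The required torque is τ = Iα = (0.1084)(5.590) = 0.6058 N·m.
A tangential force at the rim gives τ = FR, so F = τ/R = 0.6058/0.112 = 5.409 N.

F ≈ 5.41 N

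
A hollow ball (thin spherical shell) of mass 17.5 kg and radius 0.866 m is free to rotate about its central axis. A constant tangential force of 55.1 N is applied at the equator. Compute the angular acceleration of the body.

α ≈ 5.45 rad/s²

I = (2/3)MR² = (2/3)(17.5)(0.866)² = 8.749 kg·m².
τ = F R = (55.1)(0.866) = 47.72 N·m.
From τ = Iα: α = 47.72/8.749 = 5.454 rad/s².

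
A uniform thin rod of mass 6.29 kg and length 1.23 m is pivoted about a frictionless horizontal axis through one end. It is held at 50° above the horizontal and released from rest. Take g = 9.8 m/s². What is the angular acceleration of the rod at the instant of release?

α ≈ 7.68 rad/s²

About the pivot, I = (1/3)ML² = (1/3)(6.29)(1.23)² = 3.172 kg·m².
The weight acts at the center, a distance L/2 = 0.6150 m from the pivot; τ = Mg(L/2) cos 50° = 24.37 N·m.
α = τ/I = 24.37/3.172 = 7.682 rad/s².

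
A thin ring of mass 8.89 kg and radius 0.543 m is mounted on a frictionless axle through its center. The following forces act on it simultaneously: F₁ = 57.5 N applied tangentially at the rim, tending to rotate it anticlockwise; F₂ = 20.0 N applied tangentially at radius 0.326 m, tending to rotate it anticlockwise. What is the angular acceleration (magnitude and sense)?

α ≈ 14.4 rad/s², anticlockwise

I = MR² = (8.89)(0.543)² = 2.621 kg·m².
Taking anticlockwise as positive: τ₁ = +(57.5)(0.543) = +31.22 N·m; τ₂ = +(20.0)(0.326) = +6.520 N·m.
Net torque τ = 37.74 N·m.
α = τ/I = 37.74/2.621 = 14.40 rad/s².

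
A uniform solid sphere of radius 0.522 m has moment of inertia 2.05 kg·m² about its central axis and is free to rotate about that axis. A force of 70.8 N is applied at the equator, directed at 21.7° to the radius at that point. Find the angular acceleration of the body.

α ≈ 6.67 rad/s²

Only the tangential component produces torque: τ = F R sinθ = (70.8)(0.522) sin 21.7° = 13.66 N·m.
Newton's second law for rotation, τ = Iα, gives α = τ/I = 13.66/2.050 = 6.666 rad/s².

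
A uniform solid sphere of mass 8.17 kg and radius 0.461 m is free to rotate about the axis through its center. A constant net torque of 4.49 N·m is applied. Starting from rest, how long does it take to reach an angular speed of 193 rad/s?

I = (2/5)MR² = (2/5)(8.17)(0.461)² = 0.6945 kg·m².
α = τ/I = 4.49/0.6945 = 6.465 rad/s².
ω = αt ⇒ t = ω/α = 193/6.465 = 29.85 s.

t ≈ 29.9 s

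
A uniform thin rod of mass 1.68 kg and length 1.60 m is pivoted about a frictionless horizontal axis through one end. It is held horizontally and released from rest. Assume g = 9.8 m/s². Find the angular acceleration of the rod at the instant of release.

α ≈ 9.19 rad/s²

About the pivot, I = (1/3)ML² = (1/3)(1.68)(1.60)² = 1.434 kg·m².
The weight acts at the center, a distance L/2 = 0.8000 m from the pivot; τ = Mg(L/2) = 13.17 N·m.
α = τ/I = 13.17/1.434 = 9.188 rad/s².
(Equivalently α = (3g/(2L)) = 9.188 rad/s².)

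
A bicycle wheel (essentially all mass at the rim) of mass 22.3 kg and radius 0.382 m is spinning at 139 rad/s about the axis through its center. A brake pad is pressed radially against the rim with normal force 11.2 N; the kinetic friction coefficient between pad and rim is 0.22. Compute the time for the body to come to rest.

I = MR² = (22.3)(0.382)² = 3.254 kg·m².
Friction force f = μN = (0.22)(11.2) = 2.464 N at the rim; torque magnitude τ = fR = 0.9412 N·m, opposing ω.
|α| = τ/I = 0.9412/3.254 = 0.2892 rad/s² (deceleration).
0 = ω₀ − |α|t ⇒ t = ω₀/|α| = 139/0.2892 = 480.6 s.

t ≈ 481 s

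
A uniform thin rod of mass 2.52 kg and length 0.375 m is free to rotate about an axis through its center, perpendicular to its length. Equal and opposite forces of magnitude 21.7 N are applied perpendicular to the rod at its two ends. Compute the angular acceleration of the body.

α ≈ 276 rad/s²

I = (1/12)ML² = (1/12)(2.52)(0.375)² = 0.02953 kg·m².
The couple gives τ = F·(L/2) + F·(L/2) = F L = (21.7)(0.375) = 8.137 N·m.
From τ = Iα: α = 8.137/0.02953 = 275.6 rad/s².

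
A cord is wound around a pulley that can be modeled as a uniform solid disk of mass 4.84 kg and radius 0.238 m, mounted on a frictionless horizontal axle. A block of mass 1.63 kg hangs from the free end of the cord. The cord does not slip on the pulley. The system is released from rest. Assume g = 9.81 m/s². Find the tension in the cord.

T ≈ 9.55 N

I = ½MR² = (1/2)(4.84)(0.238)² = 0.1371 kg·m².
Block: mg − T = ma. Pulley: TR = Iα. No-slip: a = αR, so T = (I/R²)a = 2.420·a.
Then mg = (m + 2.420)a, so a = (1.63)(9.81)/(1.63 + 2.420) = 3.948 m/s².
T = 2.420·a = 9.555 N.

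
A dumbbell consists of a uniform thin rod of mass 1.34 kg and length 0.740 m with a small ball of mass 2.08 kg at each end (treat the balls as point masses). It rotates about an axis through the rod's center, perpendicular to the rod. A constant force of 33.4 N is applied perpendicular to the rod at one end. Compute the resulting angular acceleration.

α ≈ 19.6 rad/s²

I_rod = (1/12)ML² = (1/12)(1.34)(0.740)² = 0.06115 kg·m².
I_balls = 2·m·(L/2)² = 2(2.08)(0.3700)² = 0.5695 kg·m².
Total I = 0.6307 kg·m².
τ = F·(L/2) = (33.4)(0.370) = 12.36 N·m.
α = τ/I = 12.36/0.6307 = 19.60 rad/s².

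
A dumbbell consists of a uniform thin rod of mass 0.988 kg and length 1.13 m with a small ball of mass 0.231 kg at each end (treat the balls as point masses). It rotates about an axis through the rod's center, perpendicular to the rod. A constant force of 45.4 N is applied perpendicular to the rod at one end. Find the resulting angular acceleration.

I_rod = (1/12)ML² = (1/12)(0.988)(1.13)² = 0.1051 kg·m².
I_balls = 2·m·(L/2)² = 2(0.231)(0.5650)² = 0.1475 kg·m².
Total I = 0.2526 kg·m².
τ = F·(L/2) = (45.4)(0.565) = 25.65 N·m.
α = τ/I = 25.65/0.2526 = 101.5 rad/s².

α ≈ 102 rad/s²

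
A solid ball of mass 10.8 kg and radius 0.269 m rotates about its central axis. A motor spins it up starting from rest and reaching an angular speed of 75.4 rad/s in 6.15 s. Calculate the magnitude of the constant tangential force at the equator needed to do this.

I = (2/5)MR² = (2/5)(10.8)(0.269)² = 0.3126 kg·m².
α = Δω/Δt = (75.4 − 0)/6.15 = 12.26 rad/s².
The required torque is τ = Iα = (0.3126)(12.26) = 3.833 N·m.
A tangential force at the equator gives τ = FR, so F = τ/R = 3.833/0.269 = 14.25 N.

F ≈ 14.2 N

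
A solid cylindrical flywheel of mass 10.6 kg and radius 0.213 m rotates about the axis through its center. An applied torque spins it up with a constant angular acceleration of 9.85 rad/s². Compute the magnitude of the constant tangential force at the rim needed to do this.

F ≈ 11.1 N

I = ½MR² = (1/2)(10.6)(0.213)² = 0.2405 kg·m².
The required torque is τ = Iα = (0.2405)(9.850) = 2.368 N·m.
A tangential force at the rim gives τ = FR, so F = τ/R = 2.368/0.213 = 11.12 N.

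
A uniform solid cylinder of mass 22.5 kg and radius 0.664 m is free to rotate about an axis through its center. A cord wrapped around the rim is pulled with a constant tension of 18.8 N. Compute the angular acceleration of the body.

α ≈ 2.52 rad/s²

I = ½MR² = (1/2)(22.5)(0.664)² = 4.960 kg·m².
τ = F R = (18.8)(0.664) = 12.48 N·m.
From τ = Iα: α = 12.48/4.960 = 2.517 rad/s².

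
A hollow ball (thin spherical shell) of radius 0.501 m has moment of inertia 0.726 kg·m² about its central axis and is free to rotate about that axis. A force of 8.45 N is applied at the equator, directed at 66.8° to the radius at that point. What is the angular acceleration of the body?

α ≈ 5.36 rad/s²

Only the tangential component produces torque: τ = F R sinθ = (8.45)(0.501) sin 66.8° = 3.891 N·m.
From τ = Iα: α = 3.891/0.7260 = 5.360 rad/s².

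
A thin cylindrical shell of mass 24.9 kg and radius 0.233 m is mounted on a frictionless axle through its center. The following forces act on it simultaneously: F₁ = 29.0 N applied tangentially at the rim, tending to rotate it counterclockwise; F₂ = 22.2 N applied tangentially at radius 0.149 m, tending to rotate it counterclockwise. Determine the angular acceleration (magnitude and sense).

α ≈ 7.45 rad/s², counterclockwise

I = MR² = (24.9)(0.233)² = 1.352 kg·m².
Taking counterclockwise as positive: τ₁ = +(29.0)(0.233) = +6.757 N·m; τ₂ = +(22.2)(0.149) = +3.308 N·m.
Net torque τ = 10.06 N·m.
α = τ/I = 10.06/1.352 = 7.446 rad/s².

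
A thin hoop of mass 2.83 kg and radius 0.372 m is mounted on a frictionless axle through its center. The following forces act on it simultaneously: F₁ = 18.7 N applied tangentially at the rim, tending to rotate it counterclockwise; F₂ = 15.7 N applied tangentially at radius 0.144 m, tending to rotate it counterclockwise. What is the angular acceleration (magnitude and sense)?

α ≈ 23.5 rad/s², counterclockwise

I = MR² = (2.83)(0.372)² = 0.3916 kg·m².
Taking counterclockwise as positive: τ₁ = +(18.7)(0.372) = +6.956 N·m; τ₂ = +(15.7)(0.144) = +2.261 N·m.
Net torque τ = 9.217 N·m.
α = τ/I = 9.217/0.3916 = 23.54 rad/s².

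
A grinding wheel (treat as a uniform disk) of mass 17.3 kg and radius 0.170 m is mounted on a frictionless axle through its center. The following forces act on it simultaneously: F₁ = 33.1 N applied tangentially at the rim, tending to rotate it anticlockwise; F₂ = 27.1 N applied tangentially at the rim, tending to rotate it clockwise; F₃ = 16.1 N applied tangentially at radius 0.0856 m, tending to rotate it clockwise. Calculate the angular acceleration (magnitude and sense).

I = ½MR² = (1/2)(17.3)(0.170)² = 0.2500 kg·m².
Taking anticlockwise as positive: τ₁ = +(33.1)(0.170) = +5.627 N·m; τ₂ = −(27.1)(0.170) = −4.607 N·m; τ₃ = −(16.1)(0.0856) = −1.378 N·m.
Net torque τ = -0.3582 N·m.
α = τ/I = -0.3582/0.2500 = -1.433 rad/s².

α ≈ 1.43 rad/s², clockwise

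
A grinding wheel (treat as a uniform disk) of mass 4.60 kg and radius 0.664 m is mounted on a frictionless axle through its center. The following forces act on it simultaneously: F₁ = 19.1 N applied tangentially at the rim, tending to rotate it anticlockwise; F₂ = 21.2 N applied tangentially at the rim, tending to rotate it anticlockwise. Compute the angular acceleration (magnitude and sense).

I = ½MR² = (1/2)(4.60)(0.664)² = 1.014 kg·m².
Taking anticlockwise as positive: τ₁ = +(19.1)(0.664) = +12.68 N·m; τ₂ = +(21.2)(0.664) = +14.08 N·m.
Net torque τ = 26.76 N·m.
α = τ/I = 26.76/1.014 = 26.39 rad/s².

α ≈ 26.4 rad/s², anticlockwise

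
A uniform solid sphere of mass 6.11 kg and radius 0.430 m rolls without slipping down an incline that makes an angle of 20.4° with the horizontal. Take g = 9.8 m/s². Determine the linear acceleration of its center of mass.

Translation along the incline: Mg sinθ − f = Ma.
Rotation about the center: fR = Iα with I = (2/5)MR². No-slip gives a = αR, so f = (I/R²)a = (2/5)M a.
Substituting: Mg sinθ = (1 + 0.4000)Ma, so a = g sinθ/(1 + 0.4000) = (9.8) sin 20.4° / 1.400 = 2.440 m/s².

a ≈ 2.44 m/s²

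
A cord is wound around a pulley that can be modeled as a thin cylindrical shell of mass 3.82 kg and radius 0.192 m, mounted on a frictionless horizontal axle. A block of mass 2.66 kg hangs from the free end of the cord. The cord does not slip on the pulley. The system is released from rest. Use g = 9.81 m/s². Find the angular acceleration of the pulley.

I = MR² = (3.82)(0.192)² = 0.1408 kg·m².
Block: mg − T = ma. Pulley: TR = Iα. No-slip: a = αR, so T = (I/R²)a = 3.820·a.
Then mg = (m + 3.820)a, so a = (2.66)(9.81)/(2.66 + 3.820) = 4.027 m/s².
α = a/R = 4.027/0.192 = 20.97 rad/s².

α ≈ 21.0 rad/s²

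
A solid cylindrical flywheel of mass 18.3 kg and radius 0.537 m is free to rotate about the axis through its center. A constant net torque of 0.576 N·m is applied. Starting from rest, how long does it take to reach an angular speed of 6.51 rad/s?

t ≈ 29.8 s

I = ½MR² = (1/2)(18.3)(0.537)² = 2.639 kg·m².
α = τ/I = 0.576/2.639 = 0.2183 rad/s².
ω = αt ⇒ t = ω/α = 6.51/0.2183 = 29.82 s.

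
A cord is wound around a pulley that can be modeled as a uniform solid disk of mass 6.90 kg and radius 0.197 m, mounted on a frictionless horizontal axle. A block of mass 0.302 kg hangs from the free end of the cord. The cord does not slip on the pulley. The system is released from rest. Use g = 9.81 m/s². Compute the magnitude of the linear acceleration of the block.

I = ½MR² = (1/2)(6.90)(0.197)² = 0.1339 kg·m².
Block: mg − T = ma. Pulley: TR = Iα. No-slip: a = αR, so T = (I/R²)a = 3.450·a.
Then mg = (m + 3.450)a, so a = (0.302)(9.81)/(0.302 + 3.450) = 0.7896 m/s².

a ≈ 0.790 m/s²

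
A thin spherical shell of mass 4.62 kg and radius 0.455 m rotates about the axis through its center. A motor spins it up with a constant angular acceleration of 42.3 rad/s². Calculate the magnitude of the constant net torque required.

τ ≈ 27.0 N·m

I = (2/3)MR² = (2/3)(4.62)(0.455)² = 0.6376 kg·m².
τ = Iα = (0.6376)(42.30) = 26.97 N·m.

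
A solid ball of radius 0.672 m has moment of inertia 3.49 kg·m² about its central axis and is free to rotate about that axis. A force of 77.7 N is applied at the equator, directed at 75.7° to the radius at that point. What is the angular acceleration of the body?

α ≈ 14.5 rad/s²

Only the tangential component produces torque: τ = F R sinθ = (77.7)(0.672) sin 75.7° = 50.60 N·m.
Newton's second law for rotation, τ = Iα, gives α = τ/I = 50.60/3.490 = 14.50 rad/s².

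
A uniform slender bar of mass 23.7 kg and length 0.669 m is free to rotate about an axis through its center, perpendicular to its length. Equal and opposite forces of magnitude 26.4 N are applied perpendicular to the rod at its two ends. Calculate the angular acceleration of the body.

I = (1/12)ML² = (1/12)(23.7)(0.669)² = 0.8839 kg·m².
The couple gives τ = F·(L/2) + F·(L/2) = F L = (26.4)(0.669) = 17.66 N·m.
Newton's second law for rotation, τ = Iα, gives α = τ/I = 17.66/0.8839 = 19.98 rad/s².

α ≈ 20.0 rad/s²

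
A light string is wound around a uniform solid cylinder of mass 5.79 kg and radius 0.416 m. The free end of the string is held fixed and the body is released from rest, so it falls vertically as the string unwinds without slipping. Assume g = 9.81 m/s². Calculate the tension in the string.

T ≈ 18.9 N

Translation: Mg − T = Ma. Rotation about the center: TR = Iα with I = ½MR².
With a = αR: T = (I/R²)a = (1/2)M a, so Mg = (1 + 0.5000)Ma.
a = g/(1 + 0.5000) = 9.81/1.500 = 6.540 m/s².
T = 0.5000·M·a = (0.5000)(5.79)(6.540) = 18.93 N.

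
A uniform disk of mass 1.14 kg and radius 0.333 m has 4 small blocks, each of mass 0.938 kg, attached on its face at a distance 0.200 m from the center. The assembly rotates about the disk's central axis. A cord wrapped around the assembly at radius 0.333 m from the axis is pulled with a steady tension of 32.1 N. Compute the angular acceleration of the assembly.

α ≈ 50.1 rad/s²

I_disk = ½MR² = ½(1.14)(0.333)² = 0.06321 kg·m².
I_blocks = 4·m·r² = 4(0.938)(0.200)² = 0.1501 kg·m².
Total I = 0.2133 kg·m².
τ = F r = (32.1)(0.333) = 10.69 N·m.
α = τ/I = 10.69/0.2133 = 50.12 rad/s².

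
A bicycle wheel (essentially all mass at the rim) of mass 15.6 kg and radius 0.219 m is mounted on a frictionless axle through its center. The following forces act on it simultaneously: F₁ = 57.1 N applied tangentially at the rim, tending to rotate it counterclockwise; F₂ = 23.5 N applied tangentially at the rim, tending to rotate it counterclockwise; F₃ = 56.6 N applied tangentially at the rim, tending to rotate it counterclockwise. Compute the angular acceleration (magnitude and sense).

I = MR² = (15.6)(0.219)² = 0.7482 kg·m².
Taking counterclockwise as positive: τ₁ = +(57.1)(0.219) = +12.50 N·m; τ₂ = +(23.5)(0.219) = +5.146 N·m; τ₃ = +(56.6)(0.219) = +12.40 N·m.
Net torque τ = 30.05 N·m.
α = τ/I = 30.05/0.7482 = 40.16 rad/s².

α ≈ 40.2 rad/s², counterclockwise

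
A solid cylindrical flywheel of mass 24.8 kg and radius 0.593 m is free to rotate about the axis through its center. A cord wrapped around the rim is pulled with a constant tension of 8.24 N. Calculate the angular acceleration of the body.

α ≈ 1.12 rad/s²

I = ½MR² = (1/2)(24.8)(0.593)² = 4.360 kg·m².
τ = F R = (8.24)(0.593) = 4.886 N·m.
From τ = Iα: α = 4.886/4.360 = 1.121 rad/s².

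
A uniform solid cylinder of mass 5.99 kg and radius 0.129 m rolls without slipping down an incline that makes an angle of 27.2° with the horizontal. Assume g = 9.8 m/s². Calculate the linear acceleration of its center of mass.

a ≈ 2.99 m/s²

Translation along the incline: Mg sinθ − f = Ma.
Rotation about the center: fR = Iα with I = ½MR². No-slip gives a = αR, so f = (I/R²)a = (1/2)M a.
Substituting: Mg sinθ = (1 + 0.5000)Ma, so a = g sinθ/(1 + 0.5000) = (9.8) sin 27.2° / 1.500 = 2.986 m/s².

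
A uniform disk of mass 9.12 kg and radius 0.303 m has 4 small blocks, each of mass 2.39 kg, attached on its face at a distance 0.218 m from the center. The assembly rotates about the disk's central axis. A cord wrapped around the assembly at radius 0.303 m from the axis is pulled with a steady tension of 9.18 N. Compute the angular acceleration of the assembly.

α ≈ 3.19 rad/s²

I_disk = ½MR² = ½(9.12)(0.303)² = 0.4186 kg·m².
I_blocks = 4·m·r² = 4(2.39)(0.218)² = 0.4543 kg·m².
Total I = 0.8730 kg·m².
τ = F r = (9.18)(0.303) = 2.782 N·m.
α = τ/I = 2.782/0.8730 = 3.186 rad/s².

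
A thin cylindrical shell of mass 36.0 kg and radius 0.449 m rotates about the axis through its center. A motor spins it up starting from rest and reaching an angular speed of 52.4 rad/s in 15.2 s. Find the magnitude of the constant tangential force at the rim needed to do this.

I = MR² = (36.0)(0.449)² = 7.258 kg·m².
α = Δω/Δt = (52.4 − 0)/15.2 = 3.447 rad/s².
The required torque is τ = Iα = (7.258)(3.447) = 25.02 N·m.
A tangential force at the rim gives τ = FR, so F = τ/R = 25.02/0.449 = 55.72 N.

F ≈ 55.7 N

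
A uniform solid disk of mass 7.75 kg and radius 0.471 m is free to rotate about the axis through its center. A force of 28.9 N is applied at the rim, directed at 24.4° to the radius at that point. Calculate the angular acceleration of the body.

α ≈ 6.54 rad/s²

I = ½MR² = (1/2)(7.75)(0.471)² = 0.8596 kg·m².
Only the tangential component produces torque: τ = F R sinθ = (28.9)(0.471) sin 24.4° = 5.623 N·m.
From τ = Iα: α = 5.623/0.8596 = 6.541 rad/s².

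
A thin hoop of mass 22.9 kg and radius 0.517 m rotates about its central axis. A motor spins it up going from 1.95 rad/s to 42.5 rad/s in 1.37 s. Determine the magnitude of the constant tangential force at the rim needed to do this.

F ≈ 350 N

I = MR² = (22.9)(0.517)² = 6.121 kg·m².
α = Δω/Δt = (42.5 − 1.95)/1.37 = 29.60 rad/s².
The required torque is τ = Iα = (6.121)(29.60) = 181.2 N·m.
A tangential force at the rim gives τ = FR, so F = τ/R = 181.2/0.517 = 350.4 N.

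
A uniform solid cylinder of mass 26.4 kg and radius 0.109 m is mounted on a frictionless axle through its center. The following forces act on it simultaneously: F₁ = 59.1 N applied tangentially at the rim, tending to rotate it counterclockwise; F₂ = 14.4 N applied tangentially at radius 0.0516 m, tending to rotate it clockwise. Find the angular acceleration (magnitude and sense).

α ≈ 36.3 rad/s², counterclockwise

I = ½MR² = (1/2)(26.4)(0.109)² = 0.1568 kg·m².
Taking counterclockwise as positive: τ₁ = +(59.1)(0.109) = +6.442 N·m; τ₂ = −(14.4)(0.0516) = −0.7430 N·m.
Net torque τ = 5.699 N·m.
α = τ/I = 5.699/0.1568 = 36.34 rad/s².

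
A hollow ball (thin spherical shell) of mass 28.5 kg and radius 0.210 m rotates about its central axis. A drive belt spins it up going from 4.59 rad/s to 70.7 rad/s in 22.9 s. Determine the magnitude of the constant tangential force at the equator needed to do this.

I = (2/3)MR² = (2/3)(28.5)(0.210)² = 0.8379 kg·m².
α = Δω/Δt = (70.7 − 4.59)/22.9 = 2.887 rad/s².
The required torque is τ = Iα = (0.8379)(2.887) = 2.419 N·m.
A tangential force at the equator gives τ = FR, so F = τ/R = 2.419/0.210 = 11.52 N.

F ≈ 11.5 N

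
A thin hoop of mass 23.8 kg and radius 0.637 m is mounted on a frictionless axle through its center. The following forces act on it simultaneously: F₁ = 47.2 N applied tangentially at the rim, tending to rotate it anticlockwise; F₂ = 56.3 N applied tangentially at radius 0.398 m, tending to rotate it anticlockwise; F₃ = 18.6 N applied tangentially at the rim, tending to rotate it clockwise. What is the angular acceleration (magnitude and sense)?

I = MR² = (23.8)(0.637)² = 9.657 kg·m².
Taking anticlockwise as positive: τ₁ = +(47.2)(0.637) = +30.07 N·m; τ₂ = +(56.3)(0.398) = +22.41 N·m; τ₃ = −(18.6)(0.637) = −11.85 N·m.
Net torque τ = 40.63 N·m.
α = τ/I = 40.63/9.657 = 4.207 rad/s².

α ≈ 4.21 rad/s², anticlockwise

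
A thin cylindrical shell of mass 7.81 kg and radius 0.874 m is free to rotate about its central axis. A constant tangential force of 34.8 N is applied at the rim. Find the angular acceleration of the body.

α ≈ 5.10 rad/s²

I = MR² = (7.81)(0.874)² = 5.966 kg·m².
τ = F R = (34.8)(0.874) = 30.42 N·m.
From τ = Iα: α = 30.42/5.966 = 5.098 rad/s².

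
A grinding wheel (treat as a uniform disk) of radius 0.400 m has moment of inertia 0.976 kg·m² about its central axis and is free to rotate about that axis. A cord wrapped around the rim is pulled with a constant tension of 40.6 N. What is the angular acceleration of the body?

α ≈ 16.6 rad/s²

τ = F R = (40.6)(0.400) = 16.24 N·m.
From τ = Iα: α = 16.24/0.9760 = 16.64 rad/s².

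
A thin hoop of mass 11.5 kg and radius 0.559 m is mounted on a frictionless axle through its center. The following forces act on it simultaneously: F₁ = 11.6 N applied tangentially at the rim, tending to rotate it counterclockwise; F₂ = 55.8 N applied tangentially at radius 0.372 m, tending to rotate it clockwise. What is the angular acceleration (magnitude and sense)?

I = MR² = (11.5)(0.559)² = 3.594 kg·m².
Taking counterclockwise as positive: τ₁ = +(11.6)(0.559) = +6.484 N·m; τ₂ = −(55.8)(0.372) = −20.76 N·m.
Net torque τ = -14.27 N·m.
α = τ/I = -14.27/3.594 = -3.972 rad/s².

α ≈ 3.97 rad/s², clockwise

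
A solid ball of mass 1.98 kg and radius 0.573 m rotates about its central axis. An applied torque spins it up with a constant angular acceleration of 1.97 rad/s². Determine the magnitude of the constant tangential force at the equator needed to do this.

I = (2/5)MR² = (2/5)(1.98)(0.573)² = 0.2600 kg·m².
The required torque is τ = Iα = (0.2600)(1.970) = 0.5123 N·m.
A tangential force at the equator gives τ = FR, so F = τ/R = 0.5123/0.573 = 0.8940 N.

F ≈ 0.894 N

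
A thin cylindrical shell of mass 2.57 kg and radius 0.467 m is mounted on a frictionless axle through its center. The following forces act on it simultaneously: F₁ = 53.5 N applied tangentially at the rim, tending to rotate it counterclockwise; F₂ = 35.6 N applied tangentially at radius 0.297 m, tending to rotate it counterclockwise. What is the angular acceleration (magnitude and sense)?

I = MR² = (2.57)(0.467)² = 0.5605 kg·m².
Taking counterclockwise as positive: τ₁ = +(53.5)(0.467) = +24.98 N·m; τ₂ = +(35.6)(0.297) = +10.57 N·m.
Net torque τ = 35.56 N·m.
α = τ/I = 35.56/0.5605 = 63.44 rad/s².

α ≈ 63.4 rad/s², counterclockwise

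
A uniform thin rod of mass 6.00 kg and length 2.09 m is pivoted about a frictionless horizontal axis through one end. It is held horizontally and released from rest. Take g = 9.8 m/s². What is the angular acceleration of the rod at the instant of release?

α ≈ 7.03 rad/s²

About the pivot, I = (1/3)ML² = (1/3)(6.00)(2.09)² = 8.736 kg·m².
The weight acts at the center, a distance L/2 = 1.045 m from the pivot; τ = Mg(L/2) = 61.45 N·m.
α = τ/I = 61.45/8.736 = 7.033 rad/s².
(Equivalently α = (3g/(2L)) = 7.033 rad/s².)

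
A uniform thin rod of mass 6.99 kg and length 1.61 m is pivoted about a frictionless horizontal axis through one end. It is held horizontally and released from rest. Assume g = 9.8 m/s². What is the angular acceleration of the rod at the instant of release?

About the pivot, I = (1/3)ML² = (1/3)(6.99)(1.61)² = 6.040 kg·m².
The weight acts at the center, a distance L/2 = 0.8050 m from the pivot; τ = Mg(L/2) = 55.14 N·m.
α = τ/I = 55.14/6.040 = 9.130 rad/s².

α ≈ 9.13 rad/s²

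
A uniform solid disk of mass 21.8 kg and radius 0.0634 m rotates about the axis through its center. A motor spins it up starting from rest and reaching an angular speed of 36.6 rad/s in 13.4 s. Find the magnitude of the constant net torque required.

τ ≈ 0.120 N·m

I = ½MR² = (1/2)(21.8)(0.0634)² = 0.04381 kg·m².
α = Δω/Δt = (36.6 − 0)/13.4 = 2.731 rad/s².
τ = Iα = (0.04381)(2.731) = 0.1197 N·m.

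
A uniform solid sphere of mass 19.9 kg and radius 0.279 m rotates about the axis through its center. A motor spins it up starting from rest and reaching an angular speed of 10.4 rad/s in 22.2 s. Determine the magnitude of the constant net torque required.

τ ≈ 0.290 N·m

I = (2/5)MR² = (2/5)(19.9)(0.279)² = 0.6196 kg·m².
α = Δω/Δt = (10.4 − 0)/22.2 = 0.4685 rad/s².
τ = Iα = (0.6196)(0.4685) = 0.2903 N·m.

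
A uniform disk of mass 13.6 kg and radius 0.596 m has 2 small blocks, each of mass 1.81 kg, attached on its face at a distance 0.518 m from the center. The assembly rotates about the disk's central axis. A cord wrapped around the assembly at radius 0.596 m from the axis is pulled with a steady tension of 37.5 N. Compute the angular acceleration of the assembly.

α ≈ 6.60 rad/s²

I_disk = ½MR² = ½(13.6)(0.596)² = 2.415 kg·m².
I_blocks = 2·m·r² = 2(1.81)(0.518)² = 0.9713 kg·m².
Total I = 3.387 kg·m².
τ = F r = (37.5)(0.596) = 22.35 N·m.
α = τ/I = 22.35/3.387 = 6.599 rad/s².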